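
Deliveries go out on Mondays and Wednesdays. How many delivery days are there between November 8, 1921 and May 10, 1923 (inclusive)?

November 8, 1921 is a Tuesday.
That's 549 days from start to end, counting both.
549 = 7 × 78 + 3, so there are 78 full weeks plus 3 extra days.
Each full week contributes 2 days from the set (Mon, Wed): 78 × 2 = 156.
The 3 extra days are Tuesday, Wednesday, Thursday — 1 of them qualifies.
Total: 156 + 1 = 157.

157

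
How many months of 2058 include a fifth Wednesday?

A month has five Wednesdays exactly when Wednesday falls within its first (length − 28) days.
Jan: 31 days, starts Tue → 5 of Tue, Wed, Thu ✓
Feb: 28 days, starts Fri → 5 of (none)
Mar: 31 days, starts Fri → 5 of Fri, Sat, Sun
Apr: 30 days, starts Mon → 5 of Mon, Tue
May: 31 days, starts Wed → 5 of Wed, Thu, Fri ✓
Jun: 30 days, starts Sat → 5 of Sat, Sun
Jul: 31 days, starts Mon → 5 of Mon, Tue, Wed ✓
Aug: 31 days, starts Thu → 5 of Thu, Fri, Sat
Sep: 30 days, starts Sun → 5 of Sun, Mon
Oct: 31 days, starts Tue → 5 of Tue, Wed, Thu ✓
Nov: 30 days, starts Fri → 5 of Fri, Sat
Dec: 31 days, starts Sun → 5 of Sun, Mon, Tue
Months with five Wednesdays: Jan, May, Jul, Oct.

4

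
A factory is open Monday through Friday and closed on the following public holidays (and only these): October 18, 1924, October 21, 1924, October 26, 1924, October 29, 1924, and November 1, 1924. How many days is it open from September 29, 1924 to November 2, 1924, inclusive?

23

September 29, 1924 is a Monday.
From September 29, 1924 to November 2, 1924 is 35 days inclusive.
35 = 7 × 5, so the span is exactly 5 full weeks.
Each full week contributes 5 weekdays (Mon–Fri): 5 × 5 = 25.
Holidays: October 18, 1924 (Sat); October 21, 1924 (Tue); October 26, 1924 (Sun); October 29, 1924 (Wed); November 1, 1924 (Sat).
2 of the 5 holidays fall on weekdays; the rest are weekends and were already excluded.
Business days: 25 − 2 = 23.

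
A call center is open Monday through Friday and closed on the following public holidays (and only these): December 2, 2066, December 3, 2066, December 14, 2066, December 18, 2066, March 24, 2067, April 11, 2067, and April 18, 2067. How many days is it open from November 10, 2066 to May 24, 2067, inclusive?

134 business days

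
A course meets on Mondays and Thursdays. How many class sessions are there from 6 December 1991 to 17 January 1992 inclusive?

6 December 1991 is a Friday.
That's 43 days from start to end, counting both.
43 = 7 × 6 + 1, so there are 6 full weeks plus 1 extra day.
Each full week contributes 2 days from the set (Mon, Thu): 6 × 2 = 12.
The 1 extra day is Friday — none qualify.
Total: 12 + 0 = 12.

12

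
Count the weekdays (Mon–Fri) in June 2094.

2094-06-01 is a Tuesday.
From 2094-06-01 to 2094-06-30 is 30 days inclusive.
30 = 7 × 4 + 2, so there are 4 full weeks plus 2 extra days.
Each full week contributes 5 weekdays (Mon–Fri): 4 × 5 = 20.
The 2 extra days are Tue, Wed — 2 of them qualify.
Total: 20 + 2 = 22.

22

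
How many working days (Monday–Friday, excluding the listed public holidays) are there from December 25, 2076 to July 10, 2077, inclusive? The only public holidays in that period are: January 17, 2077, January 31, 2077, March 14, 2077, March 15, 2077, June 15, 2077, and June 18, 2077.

December 25, 2076 is a Friday.
The range spans 198 days (inclusive of both endpoints).
198 = 7 × 28 + 2, so there are 28 full weeks plus 2 extra days.
Each full week contributes 5 weekdays (Mon–Fri): 28 × 5 = 140.
The 2 extra days are Fri, Sat — 1 of them qualifies.
Total: 140 + 1 = 141.
Holidays: January 17, 2077 (Sun); January 31, 2077 (Sun); March 14, 2077 (Sun); March 15, 2077 (Mon); June 15, 2077 (Tue); June 18, 2077 (Fri).
3 of the 6 holidays fall on weekdays; the rest are weekends and were already excluded.
Business days: 141 − 3 = 138.

138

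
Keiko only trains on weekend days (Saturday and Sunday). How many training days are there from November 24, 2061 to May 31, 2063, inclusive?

158

November 24, 2061 is a Thursday.
That's 554 days from start to end, counting both.
554 = 7 × 79 + 1, so there are 79 full weeks plus 1 extra day.
Each full week contributes 2 weekend days (Sat, Sun): 79 × 2 = 158.
The 1 extra day is Thursday — none qualify.
Total: 158 + 0 = 158.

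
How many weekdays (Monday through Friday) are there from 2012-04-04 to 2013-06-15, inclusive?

2012-04-04 is a Wednesday.
From 2012-04-04 to 2013-06-15 is 438 days inclusive.
438 = 7 × 62 + 4, so there are 62 full weeks plus 4 extra days.
Each full week contributes 5 weekdays (Mon–Fri): 62 × 5 = 310.
The 4 extra days are Wed, Thu, Fri, Sat — 3 of them qualify.
Total: 310 + 3 = 313.

313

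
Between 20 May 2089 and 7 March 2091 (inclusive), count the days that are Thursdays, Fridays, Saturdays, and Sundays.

20 May 2089 is a Friday.
That's 657 days from start to end, counting both.
657 = 7 × 93 + 6, so there are 93 full weeks plus 6 extra days.
Each full week contributes 4 days from the set (Thu, Fri, Sat, Sun): 93 × 4 = 372.
The 6 extra days are Friday, Saturday, Sunday, Monday, Tuesday, Wednesday — 3 of them qualify.
Total: 372 + 3 = 375.

375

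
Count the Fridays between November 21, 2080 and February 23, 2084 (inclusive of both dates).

170

November 21, 2080 is a Thursday.
The range spans 1190 days (inclusive of both endpoints).
1190 = 7 × 170, so the span is exactly 170 full weeks.
Each full week contributes one Friday: 170 so far.
Total: 170.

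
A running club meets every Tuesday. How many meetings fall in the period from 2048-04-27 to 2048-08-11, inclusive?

2048-04-27 is a Monday.
That's 107 days from start to end, counting both.
107 = 7 × 15 + 2, so there are 15 full weeks plus 2 extra days.
Each full week contributes one Tuesday: 15 so far.
The 2 extra days are Monday, Tuesday — 1 of them qualifies.
Total: 15 + 1 = 16.

16 Tuesdays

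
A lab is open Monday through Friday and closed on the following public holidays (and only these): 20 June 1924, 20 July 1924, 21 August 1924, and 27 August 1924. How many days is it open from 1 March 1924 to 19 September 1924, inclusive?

142

1 March 1924 is a Saturday.
From 1 March 1924 to 19 September 1924 is 203 days inclusive.
203 = 7 × 29, so the span is exactly 29 full weeks.
Each full week contributes 5 weekdays (Mon–Fri): 29 × 5 = 145.
Holidays: 20 June 1924 (Fri); 20 July 1924 (Sun); 21 August 1924 (Thu); 27 August 1924 (Wed).
3 of the 4 holidays fall on weekdays; the rest are weekends and were already excluded.
Business days: 145 − 3 = 142.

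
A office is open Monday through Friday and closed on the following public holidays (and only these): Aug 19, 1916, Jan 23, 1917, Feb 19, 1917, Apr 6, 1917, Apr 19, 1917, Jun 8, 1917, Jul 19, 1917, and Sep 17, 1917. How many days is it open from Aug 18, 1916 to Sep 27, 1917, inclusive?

Aug 18, 1916 is a Friday.
That's 406 days from start to end, counting both.
406 = 7 × 58, so the span is exactly 58 full weeks.
Each full week contributes 5 weekdays (Mon–Fri): 58 × 5 = 290.
Total: 290.
Holidays: Aug 19, 1916 (Sat); Jan 23, 1917 (Tue); Feb 19, 1917 (Mon); Apr 6, 1917 (Fri); Apr 19, 1917 (Thu); Jun 8, 1917 (Fri); Jul 19, 1917 (Thu); Sep 17, 1917 (Mon).
7 of the 8 holidays fall on weekdays; the rest are weekends and were already excluded.
Business days: 290 − 7 = 283.

283 working days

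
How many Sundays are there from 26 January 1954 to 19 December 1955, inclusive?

26 January 1954 is a Tuesday.
That's 693 days from start to end, counting both.
693 = 7 × 99, so the span is exactly 99 full weeks.
Each full week contributes one Sunday: 99 so far.
Total: 99.

99 Sundays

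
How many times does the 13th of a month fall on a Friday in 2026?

3

The 13th falls on a Friday when the month's 13th has weekday Fri.
Jan 13 is Tue; Feb 13 is Fri ✓; Mar 13 is Fri ✓; Apr 13 is Mon; May 13 is Wed; Jun 13 is Sat; Jul 13 is Mon; Aug 13 is Thu; Sep 13 is Sun; Oct 13 is Tue; Nov 13 is Fri ✓; Dec 13 is Sun.
Friday the 13ths: Feb, Mar, Nov.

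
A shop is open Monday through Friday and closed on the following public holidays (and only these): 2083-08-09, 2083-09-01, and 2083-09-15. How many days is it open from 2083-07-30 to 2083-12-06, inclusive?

2083-07-30 is a Friday.
That's 130 days from start to end, counting both.
130 = 7 × 18 + 4, so there are 18 full weeks plus 4 extra days.
Each full week contributes 5 weekdays (Mon–Fri): 18 × 5 = 90.
The 4 extra days are Friday, Saturday, Sunday, Monday — 2 of them qualify.
Total: 90 + 2 = 92.
Holidays: 2083-08-09 (Mon); 2083-09-01 (Wed); 2083-09-15 (Wed).
All 3 holidays fall on weekdays, so subtract 3.
Business days: 92 − 3 = 89.

89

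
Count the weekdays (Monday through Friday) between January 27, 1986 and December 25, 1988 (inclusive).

January 27, 1986 is a Monday.
From January 27, 1986 to December 25, 1988 is 1064 days inclusive.
1064 = 7 × 152, so the span is exactly 152 full weeks.
Each full week contributes 5 weekdays (Mon–Fri): 152 × 5 = 760.
Total: 760.

760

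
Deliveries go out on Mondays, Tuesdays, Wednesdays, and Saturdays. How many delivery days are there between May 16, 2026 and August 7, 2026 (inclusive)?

May 16, 2026 is a Saturday.
That's 84 days from start to end, counting both.
84 = 7 × 12, so the span is exactly 12 full weeks.
Each full week contributes 4 days from the set (Mon, Tue, Wed, Sat): 12 × 4 = 48.
Total: 48.

48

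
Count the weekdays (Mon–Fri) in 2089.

Jan 1, 2089 is a Saturday.
The range spans 365 days (inclusive of both endpoints).
365 = 7 × 52 + 1, so there are 52 full weeks plus 1 extra day.
Each full week contributes 5 weekdays (Mon–Fri): 52 × 5 = 260.
The 1 extra day is Sat — none qualify.
Total: 260 + 0 = 260.

260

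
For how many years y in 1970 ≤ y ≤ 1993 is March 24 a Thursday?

3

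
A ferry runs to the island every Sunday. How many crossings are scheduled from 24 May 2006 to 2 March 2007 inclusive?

24 May 2006 is a Wednesday.
The range spans 283 days (inclusive of both endpoints).
283 = 7 × 40 + 3, so there are 40 full weeks plus 3 extra days.
Each full week contributes one Sunday: 40 so far.
The 3 extra days are Wed, Thu, Fri — none qualify.
Total: 40 + 0 = 40.

40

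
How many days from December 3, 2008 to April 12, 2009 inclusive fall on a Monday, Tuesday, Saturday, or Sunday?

74

December 3, 2008 is a Wednesday.
From December 3, 2008 to April 12, 2009 is 131 days inclusive.
131 = 7 × 18 + 5, so there are 18 full weeks plus 5 extra days.
Each full week contributes 4 days from the set (Mon, Tue, Sat, Sun): 18 × 4 = 72.
The 5 extra days are Wed, Thu, Fri, Sat, Sun — 2 of them qualify.
Total: 72 + 2 = 74.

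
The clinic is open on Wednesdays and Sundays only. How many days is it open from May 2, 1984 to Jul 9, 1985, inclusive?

124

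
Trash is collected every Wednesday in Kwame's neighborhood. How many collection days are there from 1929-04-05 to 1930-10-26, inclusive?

81 Wednesdays

1929-04-05 is a Friday.
The range spans 570 days (inclusive of both endpoints).
570 = 7 × 81 + 3, so there are 81 full weeks plus 3 extra days.
Each full week contributes one Wednesday: 81 so far.
The 3 extra days are Friday, Saturday, Sunday — none qualify.
Total: 81 + 0 = 81.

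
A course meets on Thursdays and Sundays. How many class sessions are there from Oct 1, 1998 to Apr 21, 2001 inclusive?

267

Oct 1, 1998 is a Thursday.
From Oct 1, 1998 to Apr 21, 2001 is 934 days inclusive.
934 = 7 × 133 + 3, so there are 133 full weeks plus 3 extra days.
Each full week contributes 2 days from the set (Thu, Sun): 133 × 2 = 266.
The 3 extra days are Thursday, Friday, Saturday — 1 of them qualifies.
Total: 266 + 1 = 267.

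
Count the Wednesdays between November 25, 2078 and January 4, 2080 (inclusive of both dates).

November 25, 2078 is a Friday.
The range spans 406 days (inclusive of both endpoints).
406 = 7 × 58, so the span is exactly 58 full weeks.
Each full week contributes one Wednesday: 58 so far.

58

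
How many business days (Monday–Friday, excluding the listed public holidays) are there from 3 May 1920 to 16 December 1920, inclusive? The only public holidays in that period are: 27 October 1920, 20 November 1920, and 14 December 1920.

3 May 1920 is a Monday.
From 3 May 1920 to 16 December 1920 is 228 days inclusive.
228 = 7 × 32 + 4, so there are 32 full weeks plus 4 extra days.
Each full week contributes 5 weekdays (Mon–Fri): 32 × 5 = 160.
The 4 extra days are Monday, Tuesday, Wednesday, Thursday — 4 of them qualify.
Total: 160 + 4 = 164.
Holidays: 27 October 1920 (Wed); 20 November 1920 (Sat); 14 December 1920 (Tue).
2 of the 3 holidays fall on weekdays; the rest are weekends and were already excluded.
Business days: 164 − 2 = 162.

162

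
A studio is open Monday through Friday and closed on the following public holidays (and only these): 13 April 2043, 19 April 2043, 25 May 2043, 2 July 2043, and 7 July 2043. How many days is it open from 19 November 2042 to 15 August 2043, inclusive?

189

19 November 2042 is a Wednesday.
The range spans 270 days (inclusive of both endpoints).
270 = 7 × 38 + 4, so there are 38 full weeks plus 4 extra days.
Each full week contributes 5 weekdays (Mon–Fri): 38 × 5 = 190.
The 4 extra days are Wednesday, Thursday, Friday, Saturday — 3 of them qualify.
Total: 190 + 3 = 193.
Holidays: 13 April 2043 (Mon); 19 April 2043 (Sun); 25 May 2043 (Mon); 2 July 2043 (Thu); 7 July 2043 (Tue).
4 of the 5 holidays fall on weekdays; the rest are weekends and were already excluded.
Business days: 193 − 4 = 189.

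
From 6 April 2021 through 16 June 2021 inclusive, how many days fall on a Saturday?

6 April 2021 is a Tuesday.
That's 72 days from start to end, counting both.
72 = 7 × 10 + 2, so there are 10 full weeks plus 2 extra days.
Each full week contributes one Saturday: 10 so far.
The 2 extra days are Tuesday, Wednesday — none qualify.
Total: 10 + 0 = 10.

10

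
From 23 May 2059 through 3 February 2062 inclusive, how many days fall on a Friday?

142

23 May 2059 is a Friday.
From 23 May 2059 to 3 February 2062 is 988 days inclusive.
988 = 7 × 141 + 1, so there are 141 full weeks plus 1 extra day.
Each full week contributes one Friday: 141 so far.
The 1 extra day is Fri — 1 of them qualifies.
Total: 141 + 1 = 142.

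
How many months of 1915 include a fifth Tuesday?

4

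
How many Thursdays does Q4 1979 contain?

1979-10-01 is a Monday.
The range spans 92 days (inclusive of both endpoints).
92 = 7 × 13 + 1, so there are 13 full weeks plus 1 extra day.
Each full week contributes one Thursday: 13 so far.
The 1 extra day is Monday — none qualify.
Total: 13 + 0 = 13.

13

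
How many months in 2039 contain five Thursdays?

4

A month has five Thursdays exactly when Thursday falls within its first (length − 28) days.
Jan: 31 days, starts Sat → 5 of Sat, Sun, Mon
Feb: 28 days, starts Tue → 5 of (none)
Mar: 31 days, starts Tue → 5 of Tue, Wed, Thu ✓
Apr: 30 days, starts Fri → 5 of Fri, Sat
May: 31 days, starts Sun → 5 of Sun, Mon, Tue
Jun: 30 days, starts Wed → 5 of Wed, Thu ✓
Jul: 31 days, starts Fri → 5 of Fri, Sat, Sun
Aug: 31 days, starts Mon → 5 of Mon, Tue, Wed
Sep: 30 days, starts Thu → 5 of Thu, Fri ✓
Oct: 31 days, starts Sat → 5 of Sat, Sun, Mon
Nov: 30 days, starts Tue → 5 of Tue, Wed
Dec: 31 days, starts Thu → 5 of Thu, Fri, Sat ✓
Months with five Thursdays: Mar, Jun, Sep, Dec.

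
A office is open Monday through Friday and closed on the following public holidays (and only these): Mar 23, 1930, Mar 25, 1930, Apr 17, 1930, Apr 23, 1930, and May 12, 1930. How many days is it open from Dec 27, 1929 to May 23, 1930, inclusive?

Dec 27, 1929 is a Friday.
The range spans 148 days (inclusive of both endpoints).
148 = 7 × 21 + 1, so there are 21 full weeks plus 1 extra day.
Each full week contributes 5 weekdays (Mon–Fri): 21 × 5 = 105.
The 1 extra day is Friday — 1 of them qualifies.
Total: 105 + 1 = 106.
Holidays: Mar 23, 1930 (Sun); Mar 25, 1930 (Tue); Apr 17, 1930 (Thu); Apr 23, 1930 (Wed); May 12, 1930 (Mon).
4 of the 5 holidays fall on weekdays; the rest are weekends and were already excluded.
Business days: 106 − 4 = 102.

102 working days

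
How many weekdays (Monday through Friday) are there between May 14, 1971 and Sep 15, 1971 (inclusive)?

May 14, 1971 is a Friday.
The range spans 125 days (inclusive of both endpoints).
125 = 7 × 17 + 6, so there are 17 full weeks plus 6 extra days.
Each full week contributes 5 weekdays (Mon–Fri): 17 × 5 = 85.
The 6 extra days are Friday, Saturday, Sunday, Monday, Tuesday, Wednesday — 4 of them qualify.
Total: 85 + 4 = 89.

89 weekdays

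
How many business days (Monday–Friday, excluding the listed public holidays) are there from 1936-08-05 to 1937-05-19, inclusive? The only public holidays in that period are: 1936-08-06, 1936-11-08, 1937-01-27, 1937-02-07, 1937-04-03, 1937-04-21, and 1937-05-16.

1936-08-05 is a Wednesday.
That's 288 days from start to end, counting both.
288 = 7 × 41 + 1, so there are 41 full weeks plus 1 extra day.
Each full week contributes 5 weekdays (Mon–Fri): 41 × 5 = 205.
The 1 extra day is Wednesday — 1 of them qualifies.
Total: 205 + 1 = 206.
Holidays: 1936-08-06 (Thu); 1936-11-08 (Sun); 1937-01-27 (Wed); 1937-02-07 (Sun); 1937-04-03 (Sat); 1937-04-21 (Wed); 1937-05-16 (Sun).
3 of the 7 holidays fall on weekdays; the rest are weekends and were already excluded.
Business days: 206 − 3 = 203.

203 business days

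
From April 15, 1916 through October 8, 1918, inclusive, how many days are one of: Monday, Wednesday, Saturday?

389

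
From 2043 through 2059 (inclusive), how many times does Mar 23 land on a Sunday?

2

Day of week of March 23 in each year:
2043: Mon, 2044: Wed, 2045: Thu, 2046: Fri, 2047: Sat, 2048: Mon, 2049: Tue, 2050: Wed, 2051: Thu, 2052: Sat, 2053: Sun ✓, 2054: Mon, 2055: Tue, 2056: Thu, 2057: Fri, 2058: Sat, 2059: Sun ✓
Sundays: 2053, 2059.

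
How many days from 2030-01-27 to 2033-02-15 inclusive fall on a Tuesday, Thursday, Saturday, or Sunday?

2030-01-27 is a Sunday.
That's 1116 days from start to end, counting both.
1116 = 7 × 159 + 3, so there are 159 full weeks plus 3 extra days.
Each full week contributes 4 days from the set (Tue, Thu, Sat, Sun): 159 × 4 = 636.
The 3 extra days are Sun, Mon, Tue — 2 of them qualify.
Total: 636 + 2 = 638.

638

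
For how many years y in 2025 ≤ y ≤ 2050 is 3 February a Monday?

4

Day of week of February 3 in each year:
2025: Mon ✓, 2026: Tue, 2027: Wed, 2028: Thu, 2029: Sat, 2030: Sun, 2031: Mon ✓, 2032: Tue, 2033: Thu, 2034: Fri, 2035: Sat, 2036: Sun, 2037: Tue, 2038: Wed, 2039: Thu, 2040: Fri, 2041: Sun, 2042: Mon ✓, 2043: Tue, 2044: Wed, 2045: Fri, 2046: Sat, 2047: Sun, 2048: Mon ✓, 2049: Wed, 2050: Thu
Mondays: 2025, 2031, 2042, 2048.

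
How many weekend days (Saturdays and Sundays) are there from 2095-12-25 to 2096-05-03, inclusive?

37

2095-12-25 is a Sunday.
That's 131 days from start to end, counting both.
131 = 7 × 18 + 5, so there are 18 full weeks plus 5 extra days.
Each full week contributes 2 weekend days (Sat, Sun): 18 × 2 = 36.
The 5 extra days are Sun, Mon, Tue, Wed, Thu — 1 of them qualifies.
Total: 36 + 1 = 37.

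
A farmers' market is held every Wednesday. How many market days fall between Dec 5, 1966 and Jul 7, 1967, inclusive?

Dec 5, 1966 is a Monday.
That's 215 days from start to end, counting both.
215 = 7 × 30 + 5, so there are 30 full weeks plus 5 extra days.
Each full week contributes one Wednesday: 30 so far.
The 5 extra days are Monday, Tuesday, Wednesday, Thursday, Friday — 1 of them qualifies.
Total: 30 + 1 = 31.

31 Wednesdays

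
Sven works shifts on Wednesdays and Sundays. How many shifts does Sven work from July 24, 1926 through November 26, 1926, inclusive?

36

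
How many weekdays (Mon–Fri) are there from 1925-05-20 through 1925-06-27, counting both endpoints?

1925-05-20 is a Wednesday.
That's 39 days from start to end, counting both.
39 = 7 × 5 + 4, so there are 5 full weeks plus 4 extra days.
Each full week contributes 5 weekdays (Mon–Fri): 5 × 5 = 25.
The 4 extra days are Wed, Thu, Fri, Sat — 3 of them qualify.
Total: 25 + 3 = 28.

28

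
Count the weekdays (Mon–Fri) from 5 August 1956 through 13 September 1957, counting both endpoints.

5 August 1956 is a Sunday.
The range spans 405 days (inclusive of both endpoints).
405 = 7 × 57 + 6, so there are 57 full weeks plus 6 extra days.
Each full week contributes 5 weekdays (Mon–Fri): 57 × 5 = 285.
The 6 extra days are Sunday, Monday, Tuesday, Wednesday, Thursday, Friday — 5 of them qualify.
Total: 285 + 5 = 290.

290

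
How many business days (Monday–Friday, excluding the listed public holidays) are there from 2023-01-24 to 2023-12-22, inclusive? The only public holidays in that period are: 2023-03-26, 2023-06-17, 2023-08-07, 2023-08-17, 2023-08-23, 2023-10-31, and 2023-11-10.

234

2023-01-24 is a Tuesday.
From 2023-01-24 to 2023-12-22 is 333 days inclusive.
333 = 7 × 47 + 4, so there are 47 full weeks plus 4 extra days.
Each full week contributes 5 weekdays (Mon–Fri): 47 × 5 = 235.
The 4 extra days are Tue, Wed, Thu, Fri — 4 of them qualify.
Total: 235 + 4 = 239.
Holidays: 2023-03-26 (Sun); 2023-06-17 (Sat); 2023-08-07 (Mon); 2023-08-17 (Thu); 2023-08-23 (Wed); 2023-10-31 (Tue); 2023-11-10 (Fri).
5 of the 7 holidays fall on weekdays; the rest are weekends and were already excluded.
Business days: 239 − 5 = 234.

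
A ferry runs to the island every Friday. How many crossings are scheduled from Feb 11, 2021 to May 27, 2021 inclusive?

Feb 11, 2021 is a Thursday.
That's 106 days from start to end, counting both.
106 = 7 × 15 + 1, so there are 15 full weeks plus 1 extra day.
Each full week contributes one Friday: 15 so far.
The 1 extra day is Thu — none qualify.
Total: 15 + 0 = 15.

15 Fridays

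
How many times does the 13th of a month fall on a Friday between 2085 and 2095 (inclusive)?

Friday-the-13ths by year:
2085: Apr, Jul
2086: Sep, Dec
2087: Jun
2088: Feb, Aug
2089: May
2090: Jan, Oct
2091: Apr, Jul
2092: Jun
2093: Feb, Mar, Nov
2094: Aug
2095: May

18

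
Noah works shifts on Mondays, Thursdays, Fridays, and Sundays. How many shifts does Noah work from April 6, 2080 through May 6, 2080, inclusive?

18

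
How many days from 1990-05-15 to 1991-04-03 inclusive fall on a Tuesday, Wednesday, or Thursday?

140

1990-05-15 is a Tuesday.
That's 324 days from start to end, counting both.
324 = 7 × 46 + 2, so there are 46 full weeks plus 2 extra days.
Each full week contributes 3 days from the set (Tue, Wed, Thu): 46 × 3 = 138.
The 2 extra days are Tue, Wed — 2 of them qualify.
Total: 138 + 2 = 140.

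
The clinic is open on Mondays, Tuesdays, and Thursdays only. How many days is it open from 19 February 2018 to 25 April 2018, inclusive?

29

19 February 2018 is a Monday.
From 19 February 2018 to 25 April 2018 is 66 days inclusive.
66 = 7 × 9 + 3, so there are 9 full weeks plus 3 extra days.
Each full week contributes 3 days from the set (Mon, Tue, Thu): 9 × 3 = 27.
The 3 extra days are Monday, Tuesday, Wednesday — 2 of them qualify.
Total: 27 + 2 = 29.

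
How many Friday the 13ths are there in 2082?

The 13th falls on a Friday when the month's 13th has weekday Fri.
Jan 13 is Tue; Feb 13 is Fri ✓; Mar 13 is Fri ✓; Apr 13 is Mon; May 13 is Wed; Jun 13 is Sat; Jul 13 is Mon; Aug 13 is Thu; Sep 13 is Sun; Oct 13 is Tue; Nov 13 is Fri ✓; Dec 13 is Sun.
Friday the 13ths: Feb, Mar, Nov.

3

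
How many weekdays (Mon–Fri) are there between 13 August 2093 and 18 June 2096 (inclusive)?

743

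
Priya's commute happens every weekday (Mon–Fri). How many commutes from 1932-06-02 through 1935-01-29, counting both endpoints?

1932-06-02 is a Thursday.
That's 972 days from start to end, counting both.
972 = 7 × 138 + 6, so there are 138 full weeks plus 6 extra days.
Each full week contributes 5 weekdays (Mon–Fri): 138 × 5 = 690.
The 6 extra days are Thursday, Friday, Saturday, Sunday, Monday, Tuesday — 4 of them qualify.
Total: 690 + 4 = 694.

694 weekdays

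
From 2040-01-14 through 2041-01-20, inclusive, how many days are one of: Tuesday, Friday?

106

2040-01-14 is a Saturday.
From 2040-01-14 to 2041-01-20 is 373 days inclusive.
373 = 7 × 53 + 2, so there are 53 full weeks plus 2 extra days.
Each full week contributes 2 days from the set (Tue, Fri): 53 × 2 = 106.
The 2 extra days are Sat, Sun — none qualify.
Total: 106 + 0 = 106.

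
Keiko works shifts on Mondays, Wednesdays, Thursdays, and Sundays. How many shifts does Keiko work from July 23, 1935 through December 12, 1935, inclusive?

July 23, 1935 is a Tuesday.
That's 143 days from start to end, counting both.
143 = 7 × 20 + 3, so there are 20 full weeks plus 3 extra days.
Each full week contributes 4 days from the set (Mon, Wed, Thu, Sun): 20 × 4 = 80.
The 3 extra days are Tuesday, Wednesday, Thursday — 2 of them qualify.
Total: 80 + 2 = 82.

82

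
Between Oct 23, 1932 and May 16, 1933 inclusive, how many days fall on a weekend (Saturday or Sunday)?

Oct 23, 1932 is a Sunday.
The range spans 206 days (inclusive of both endpoints).
206 = 7 × 29 + 3, so there are 29 full weeks plus 3 extra days.
Each full week contributes 2 weekend days (Sat, Sun): 29 × 2 = 58.
The 3 extra days are Sun, Mon, Tue — 1 of them qualifies.
Total: 58 + 1 = 59.

59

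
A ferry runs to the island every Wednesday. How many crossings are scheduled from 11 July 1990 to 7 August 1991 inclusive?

11 July 1990 is a Wednesday.
The range spans 393 days (inclusive of both endpoints).
393 = 7 × 56 + 1, so there are 56 full weeks plus 1 extra day.
Each full week contributes one Wednesday: 56 so far.
The 1 extra day is Wed — 1 of them qualifies.
Total: 56 + 1 = 57.

57 Wednesdays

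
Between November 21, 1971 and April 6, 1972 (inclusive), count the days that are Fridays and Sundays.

39

November 21, 1971 is a Sunday.
The range spans 138 days (inclusive of both endpoints).
138 = 7 × 19 + 5, so there are 19 full weeks plus 5 extra days.
Each full week contributes 2 days from the set (Fri, Sun): 19 × 2 = 38.
The 5 extra days are Sun, Mon, Tue, Wed, Thu — 1 of them qualifies.
Total: 38 + 1 = 39.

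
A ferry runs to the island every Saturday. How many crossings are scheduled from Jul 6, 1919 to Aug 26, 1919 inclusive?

7 Saturdays

Jul 6, 1919 is a Sunday.
The range spans 52 days (inclusive of both endpoints).
52 = 7 × 7 + 3, so there are 7 full weeks plus 3 extra days.
Each full week contributes one Saturday: 7 so far.
The 3 extra days are Sunday, Monday, Tuesday — none qualify.
Total: 7 + 0 = 7.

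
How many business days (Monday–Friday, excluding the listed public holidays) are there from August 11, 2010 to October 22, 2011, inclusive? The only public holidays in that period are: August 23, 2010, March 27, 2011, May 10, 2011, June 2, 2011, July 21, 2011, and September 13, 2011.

308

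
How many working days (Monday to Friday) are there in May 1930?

22 weekdays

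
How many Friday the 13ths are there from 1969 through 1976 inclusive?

13

Friday-the-13ths by year:
1969: Jun
1970: Feb, Mar, Nov
1971: Aug
1972: Oct
1973: Apr, Jul
1974: Sep, Dec
1975: Jun
1976: Feb, Aug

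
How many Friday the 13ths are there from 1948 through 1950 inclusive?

5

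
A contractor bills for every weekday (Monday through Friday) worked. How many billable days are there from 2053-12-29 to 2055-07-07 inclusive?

398 weekdays

2053-12-29 is a Monday.
The range spans 556 days (inclusive of both endpoints).
556 = 7 × 79 + 3, so there are 79 full weeks plus 3 extra days.
Each full week contributes 5 weekdays (Mon–Fri): 79 × 5 = 395.
The 3 extra days are Mon, Tue, Wed — 3 of them qualify.
Total: 395 + 3 = 398.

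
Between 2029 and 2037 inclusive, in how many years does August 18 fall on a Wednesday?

1

Day of week of August 18 in each year:
2029: Sat, 2030: Sun, 2031: Mon, 2032: Wed ✓, 2033: Thu, 2034: Fri, 2035: Sat, 2036: Mon, 2037: Tue
Wednesdays: 2032.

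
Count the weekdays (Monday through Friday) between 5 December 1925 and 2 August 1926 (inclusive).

171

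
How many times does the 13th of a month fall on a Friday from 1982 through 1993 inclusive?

21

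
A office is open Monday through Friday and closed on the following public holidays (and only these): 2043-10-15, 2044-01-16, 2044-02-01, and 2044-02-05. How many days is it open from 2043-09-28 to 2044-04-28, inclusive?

2043-09-28 is a Monday.
That's 214 days from start to end, counting both.
214 = 7 × 30 + 4, so there are 30 full weeks plus 4 extra days.
Each full week contributes 5 weekdays (Mon–Fri): 30 × 5 = 150.
The 4 extra days are Monday, Tuesday, Wednesday, Thursday — 4 of them qualify.
Total: 150 + 4 = 154.
Holidays: 2043-10-15 (Thu); 2044-01-16 (Sat); 2044-02-01 (Mon); 2044-02-05 (Fri).
3 of the 4 holidays fall on weekdays; the rest are weekends and were already excluded.
Business days: 154 − 3 = 151.

151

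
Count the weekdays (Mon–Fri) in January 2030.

23

January 1, 2030 is a Tuesday.
That's 31 days from start to end, counting both.
31 = 7 × 4 + 3, so there are 4 full weeks plus 3 extra days.
Each full week contributes 5 weekdays (Mon–Fri): 4 × 5 = 20.
The 3 extra days are Tue, Wed, Thu — 3 of them qualify.
Total: 20 + 3 = 23.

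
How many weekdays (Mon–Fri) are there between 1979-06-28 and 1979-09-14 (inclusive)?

1979-06-28 is a Thursday.
From 1979-06-28 to 1979-09-14 is 79 days inclusive.
79 = 7 × 11 + 2, so there are 11 full weeks plus 2 extra days.
Each full week contributes 5 weekdays (Mon–Fri): 11 × 5 = 55.
The 2 extra days are Thu, Fri — 2 of them qualify.
Total: 55 + 2 = 57.

57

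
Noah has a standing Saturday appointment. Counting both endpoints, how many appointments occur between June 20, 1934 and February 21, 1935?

35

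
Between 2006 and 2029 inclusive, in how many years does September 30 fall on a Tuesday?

Day of week of September 30 in each year:
2006: Sat, 2007: Sun, 2008: Tue ✓, 2009: Wed, 2010: Thu, 2011: Fri, 2012: Sun, 2013: Mon, 2014: Tue ✓, 2015: Wed, 2016: Fri, 2017: Sat, 2018: Sun, 2019: Mon, 2020: Wed, 2021: Thu, 2022: Fri, 2023: Sat, 2024: Mon, 2025: Tue ✓, 2026: Wed, 2027: Thu, 2028: Sat, 2029: Sun
Tuesdays: 2008, 2014, 2025.

3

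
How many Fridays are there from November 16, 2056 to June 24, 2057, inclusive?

November 16, 2056 is a Thursday.
From November 16, 2056 to June 24, 2057 is 221 days inclusive.
221 = 7 × 31 + 4, so there are 31 full weeks plus 4 extra days.
Each full week contributes one Friday: 31 so far.
The 4 extra days are Thursday, Friday, Saturday, Sunday — 1 of them qualifies.
Total: 31 + 1 = 32.

32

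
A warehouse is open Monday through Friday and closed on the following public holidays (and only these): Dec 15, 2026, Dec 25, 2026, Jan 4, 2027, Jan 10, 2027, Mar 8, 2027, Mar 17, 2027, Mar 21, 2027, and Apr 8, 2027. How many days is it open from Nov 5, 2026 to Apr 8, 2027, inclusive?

Nov 5, 2026 is a Thursday.
That's 155 days from start to end, counting both.
155 = 7 × 22 + 1, so there are 22 full weeks plus 1 extra day.
Each full week contributes 5 weekdays (Mon–Fri): 22 × 5 = 110.
The 1 extra day is Thursday — 1 of them qualifies.
Total: 110 + 1 = 111.
Holidays: Dec 15, 2026 (Tue); Dec 25, 2026 (Fri); Jan 4, 2027 (Mon); Jan 10, 2027 (Sun); Mar 8, 2027 (Mon); Mar 17, 2027 (Wed); Mar 21, 2027 (Sun); Apr 8, 2027 (Thu).
6 of the 8 holidays fall on weekdays; the rest are weekends and were already excluded.
Business days: 111 − 6 = 105.

105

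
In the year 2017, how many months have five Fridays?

A month has five Fridays exactly when Friday falls within its first (length − 28) days.
Jan: 31 days, starts Sun → 5 of Sun, Mon, Tue
Feb: 28 days, starts Wed → 5 of (none)
Mar: 31 days, starts Wed → 5 of Wed, Thu, Fri ✓
Apr: 30 days, starts Sat → 5 of Sat, Sun
May: 31 days, starts Mon → 5 of Mon, Tue, Wed
Jun: 30 days, starts Thu → 5 of Thu, Fri ✓
Jul: 31 days, starts Sat → 5 of Sat, Sun, Mon
Aug: 31 days, starts Tue → 5 of Tue, Wed, Thu
Sep: 30 days, starts Fri → 5 of Fri, Sat ✓
Oct: 31 days, starts Sun → 5 of Sun, Mon, Tue
Nov: 30 days, starts Wed → 5 of Wed, Thu
Dec: 31 days, starts Fri → 5 of Fri, Sat, Sun ✓
Months with five Fridays: Mar, Jun, Sep, Dec.

4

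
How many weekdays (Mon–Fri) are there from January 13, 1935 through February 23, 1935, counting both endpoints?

30

January 13, 1935 is a Sunday.
That's 42 days from start to end, counting both.
42 = 7 × 6, so the span is exactly 6 full weeks.
Each full week contributes 5 weekdays (Mon–Fri): 6 × 5 = 30.
Total: 30.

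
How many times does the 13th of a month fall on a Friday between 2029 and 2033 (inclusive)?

8

Friday-the-13ths by year:
2029: Apr, Jul
2030: Sep, Dec
2031: Jun
2032: Feb, Aug
2033: May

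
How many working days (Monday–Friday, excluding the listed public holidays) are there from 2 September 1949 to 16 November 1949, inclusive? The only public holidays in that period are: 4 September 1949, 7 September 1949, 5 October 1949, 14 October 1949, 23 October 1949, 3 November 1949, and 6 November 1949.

2 September 1949 is a Friday.
That's 76 days from start to end, counting both.
76 = 7 × 10 + 6, so there are 10 full weeks plus 6 extra days.
Each full week contributes 5 weekdays (Mon–Fri): 10 × 5 = 50.
The 6 extra days are Fri, Sat, Sun, Mon, Tue, Wed — 4 of them qualify.
Total: 50 + 4 = 54.
Holidays: 4 September 1949 (Sun); 7 September 1949 (Wed); 5 October 1949 (Wed); 14 October 1949 (Fri); 23 October 1949 (Sun); 3 November 1949 (Thu); 6 November 1949 (Sun).
4 of the 7 holidays fall on weekdays; the rest are weekends and were already excluded.
Business days: 54 − 4 = 50.

50 working days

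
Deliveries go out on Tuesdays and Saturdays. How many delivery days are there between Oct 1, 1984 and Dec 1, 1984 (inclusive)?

18

Oct 1, 1984 is a Monday.
That's 62 days from start to end, counting both.
62 = 7 × 8 + 6, so there are 8 full weeks plus 6 extra days.
Each full week contributes 2 days from the set (Tue, Sat): 8 × 2 = 16.
The 6 extra days are Monday, Tuesday, Wednesday, Thursday, Friday, Saturday — 2 of them qualify.
Total: 16 + 2 = 18.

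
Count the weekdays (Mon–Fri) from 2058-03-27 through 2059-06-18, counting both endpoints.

321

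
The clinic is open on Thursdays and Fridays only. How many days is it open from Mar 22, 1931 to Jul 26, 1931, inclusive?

36

Mar 22, 1931 is a Sunday.
The range spans 127 days (inclusive of both endpoints).
127 = 7 × 18 + 1, so there are 18 full weeks plus 1 extra day.
Each full week contributes 2 days from the set (Thu, Fri): 18 × 2 = 36.
The 1 extra day is Sunday — none qualify.
Total: 36 + 0 = 36.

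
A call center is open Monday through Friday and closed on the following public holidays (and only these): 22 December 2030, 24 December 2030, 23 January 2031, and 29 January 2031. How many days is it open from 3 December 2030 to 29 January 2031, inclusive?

39 working days

3 December 2030 is a Tuesday.
From 3 December 2030 to 29 January 2031 is 58 days inclusive.
58 = 7 × 8 + 2, so there are 8 full weeks plus 2 extra days.
Each full week contributes 5 weekdays (Mon–Fri): 8 × 5 = 40.
The 2 extra days are Tue, Wed — 2 of them qualify.
Total: 40 + 2 = 42.
Holidays: 22 December 2030 (Sun); 24 December 2030 (Tue); 23 January 2031 (Thu); 29 January 2031 (Wed).
3 of the 4 holidays fall on weekdays; the rest are weekends and were already excluded.
Business days: 42 − 3 = 39.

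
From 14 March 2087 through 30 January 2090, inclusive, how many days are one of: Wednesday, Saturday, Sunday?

452

14 March 2087 is a Friday.
From 14 March 2087 to 30 January 2090 is 1054 days inclusive.
1054 = 7 × 150 + 4, so there are 150 full weeks plus 4 extra days.
Each full week contributes 3 days from the set (Wed, Sat, Sun): 150 × 3 = 450.
The 4 extra days are Friday, Saturday, Sunday, Monday — 2 of them qualify.
Total: 450 + 2 = 452.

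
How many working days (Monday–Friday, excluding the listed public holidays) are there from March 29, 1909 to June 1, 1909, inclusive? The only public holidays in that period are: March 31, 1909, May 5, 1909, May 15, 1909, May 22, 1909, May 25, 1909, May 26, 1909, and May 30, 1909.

March 29, 1909 is a Monday.
That's 65 days from start to end, counting both.
65 = 7 × 9 + 2, so there are 9 full weeks plus 2 extra days.
Each full week contributes 5 weekdays (Mon–Fri): 9 × 5 = 45.
The 2 extra days are Mon, Tue — 2 of them qualify.
Total: 45 + 2 = 47.
Holidays: March 31, 1909 (Wed); May 5, 1909 (Wed); May 15, 1909 (Sat); May 22, 1909 (Sat); May 25, 1909 (Tue); May 26, 1909 (Wed); May 30, 1909 (Sun).
4 of the 7 holidays fall on weekdays; the rest are weekends and were already excluded.
Business days: 47 − 4 = 43.

43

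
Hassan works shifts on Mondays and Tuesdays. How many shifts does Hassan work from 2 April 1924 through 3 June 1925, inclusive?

122

2 April 1924 is a Wednesday.
From 2 April 1924 to 3 June 1925 is 428 days inclusive.
428 = 7 × 61 + 1, so there are 61 full weeks plus 1 extra day.
Each full week contributes 2 days from the set (Mon, Tue): 61 × 2 = 122.
The 1 extra day is Wed — none qualify.
Total: 122 + 0 = 122.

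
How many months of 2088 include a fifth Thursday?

A month has five Thursdays exactly when Thursday falls within its first (length − 28) days.
Jan: 31 days, starts Thu → 5 of Thu, Fri, Sat ✓
Feb: 29 days, starts Sun → 5 of Sun
Mar: 31 days, starts Mon → 5 of Mon, Tue, Wed
Apr: 30 days, starts Thu → 5 of Thu, Fri ✓
May: 31 days, starts Sat → 5 of Sat, Sun, Mon
Jun: 30 days, starts Tue → 5 of Tue, Wed
Jul: 31 days, starts Thu → 5 of Thu, Fri, Sat ✓
Aug: 31 days, starts Sun → 5 of Sun, Mon, Tue
Sep: 30 days, starts Wed → 5 of Wed, Thu ✓
Oct: 31 days, starts Fri → 5 of Fri, Sat, Sun
Nov: 30 days, starts Mon → 5 of Mon, Tue
Dec: 31 days, starts Wed → 5 of Wed, Thu, Fri ✓
Months with five Thursdays: Jan, Apr, Jul, Sep, Dec.

5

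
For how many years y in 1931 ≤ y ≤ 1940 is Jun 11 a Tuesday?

Day of week of June 11 in each year:
1931: Thu, 1932: Sat, 1933: Sun, 1934: Mon, 1935: Tue ✓, 1936: Thu, 1937: Fri, 1938: Sat, 1939: Sun, 1940: Tue ✓
Tuesdays: 1935, 1940.

2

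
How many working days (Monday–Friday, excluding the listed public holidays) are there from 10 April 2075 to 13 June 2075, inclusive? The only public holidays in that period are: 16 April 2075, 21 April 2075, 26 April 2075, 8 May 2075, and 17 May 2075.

10 April 2075 is a Wednesday.
That's 65 days from start to end, counting both.
65 = 7 × 9 + 2, so there are 9 full weeks plus 2 extra days.
Each full week contributes 5 weekdays (Mon–Fri): 9 × 5 = 45.
The 2 extra days are Wed, Thu — 2 of them qualify.
Total: 45 + 2 = 47.
Holidays: 16 April 2075 (Tue); 21 April 2075 (Sun); 26 April 2075 (Fri); 8 May 2075 (Wed); 17 May 2075 (Fri).
4 of the 5 holidays fall on weekdays; the rest are weekends and were already excluded.
Business days: 47 − 4 = 43.

43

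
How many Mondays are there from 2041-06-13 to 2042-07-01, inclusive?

2041-06-13 is a Thursday.
That's 384 days from start to end, counting both.
384 = 7 × 54 + 6, so there are 54 full weeks plus 6 extra days.
Each full week contributes one Monday: 54 so far.
The 6 extra days are Thursday, Friday, Saturday, Sunday, Monday, Tuesday — 1 of them qualifies.
Total: 54 + 1 = 55.

55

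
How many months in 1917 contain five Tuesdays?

A month has five Tuesdays exactly when Tuesday falls within its first (length − 28) days.
Jan: 31 days, starts Mon → 5 of Mon, Tue, Wed ✓
Feb: 28 days, starts Thu → 5 of (none)
Mar: 31 days, starts Thu → 5 of Thu, Fri, Sat
Apr: 30 days, starts Sun → 5 of Sun, Mon
May: 31 days, starts Tue → 5 of Tue, Wed, Thu ✓
Jun: 30 days, starts Fri → 5 of Fri, Sat
Jul: 31 days, starts Sun → 5 of Sun, Mon, Tue ✓
Aug: 31 days, starts Wed → 5 of Wed, Thu, Fri
Sep: 30 days, starts Sat → 5 of Sat, Sun
Oct: 31 days, starts Mon → 5 of Mon, Tue, Wed ✓
Nov: 30 days, starts Thu → 5 of Thu, Fri
Dec: 31 days, starts Sat → 5 of Sat, Sun, Mon
Months with five Tuesdays: Jan, May, Jul, Oct.

4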